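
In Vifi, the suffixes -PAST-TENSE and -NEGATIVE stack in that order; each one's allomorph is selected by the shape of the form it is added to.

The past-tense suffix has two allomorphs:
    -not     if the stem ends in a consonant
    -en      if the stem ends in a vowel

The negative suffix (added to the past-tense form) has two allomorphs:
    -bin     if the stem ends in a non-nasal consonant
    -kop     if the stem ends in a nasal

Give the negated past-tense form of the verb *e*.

eenkop

*e* — final sound /e/ (a vowel) → -en → *een*.
Since the final consonant of the past-tense form *een* is /n/ (a nasal), it takes -kop, giving *eenkop*.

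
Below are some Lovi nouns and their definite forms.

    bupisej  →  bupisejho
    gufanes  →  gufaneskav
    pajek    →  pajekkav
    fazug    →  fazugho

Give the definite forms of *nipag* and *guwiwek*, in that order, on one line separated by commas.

The suffix is conditioned by the final consonant: -kav when the stem ends in a voiceless consonant (*gufanes*, *pajek*); -ho when the stem ends in a voiced consonant (*bupisej*, *fazug*).
*nipag* — final consonant /g/ (voiced) → -ho → *nipagho*.
*guwiwek*: final consonant = /k/, voiceless → -kav → *guwiwekkav*.

nipagho, guwiwekkav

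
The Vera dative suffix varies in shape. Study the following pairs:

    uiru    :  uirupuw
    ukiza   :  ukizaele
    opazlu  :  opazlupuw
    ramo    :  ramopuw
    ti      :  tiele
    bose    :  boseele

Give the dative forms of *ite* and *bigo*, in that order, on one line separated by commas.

iteele, bigopuw

The alternation tracks the last vowel of the stem — -puw when the last vowel of the stem is a rounded vowel (*uiru*, *opazlu*, *ramo*); -ele when the last vowel of the stem is an unrounded vowel (*ukiza*, *ti*, *bose*).
*ite* — last vowel /e/ (an unrounded vowel) → -ele → *iteele*.
Since the last vowel of *bigo* is /o/ (a rounded vowel), it takes -puw, giving *bigopuw*.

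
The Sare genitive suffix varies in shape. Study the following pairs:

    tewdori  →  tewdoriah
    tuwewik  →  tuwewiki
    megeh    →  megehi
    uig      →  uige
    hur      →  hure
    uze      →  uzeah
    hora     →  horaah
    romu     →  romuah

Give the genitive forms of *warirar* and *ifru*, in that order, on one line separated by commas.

warirare, ifruah

The pattern is voicing of the final sound: -i when the stem ends in a voiceless consonant (*tuwewik*, *megeh*); -e when the stem ends in a voiced consonant (*uig*, *hur*); -ah when the stem ends in a vowel (*tewdori*, *uze*, *hora*, *romu*).
*warirar*: final sound = /r/, a voiced consonant → -e → *warirare*.
*ifru* — final sound /u/ (a vowel) → -ah → *ifruah*.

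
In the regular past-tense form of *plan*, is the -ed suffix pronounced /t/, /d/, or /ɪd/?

/d/

The stem *plan* ends in a voiced sound other than /d/.
The -ed suffix is realized as /ɪd/ after /t, d/; as /t/ after other voiceless consonants; and as /d/ after other voiced sounds.
So -ed on *plan* is pronounced /d/.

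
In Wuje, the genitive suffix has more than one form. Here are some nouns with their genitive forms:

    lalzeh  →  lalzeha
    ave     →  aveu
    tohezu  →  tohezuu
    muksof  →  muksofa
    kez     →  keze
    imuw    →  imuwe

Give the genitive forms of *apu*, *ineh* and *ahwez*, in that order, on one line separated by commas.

The suffix is conditioned by the final sound: -a when the stem ends in a voiceless consonant (*lalzeh*, *muksof*); -e when the stem ends in a voiced consonant (*kez*, *imuw*); -u when the stem ends in a vowel (*ave*, *tohezu*).
*apu* — final sound /u/ (a vowel) → -u → *apuu*.
The final sound of *ineh* is /h/, which is a voiceless consonant, so the suffix is -a, giving *ineha*.
*ahwez*: final sound = /z/, a voiced consonant → -e → *ahweze*.

apuu, ineha, ahweze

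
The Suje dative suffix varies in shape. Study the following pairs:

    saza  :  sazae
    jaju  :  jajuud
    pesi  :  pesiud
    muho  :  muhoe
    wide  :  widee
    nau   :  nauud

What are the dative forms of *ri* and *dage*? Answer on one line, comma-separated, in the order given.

The suffix is conditioned by the last vowel: -ud when the last vowel of the stem is a high vowel (*jaju*, *pesi*, *nau*); -e when the last vowel of the stem is a non-high vowel (*saza*, *muho*, *wide*).
The last vowel of *ri* is /i/, which is a high vowel, so the suffix is -ud, giving *riud*.
*dage* — last vowel /e/ (a non-high vowel) → -e → *dagee*.

riud, dagee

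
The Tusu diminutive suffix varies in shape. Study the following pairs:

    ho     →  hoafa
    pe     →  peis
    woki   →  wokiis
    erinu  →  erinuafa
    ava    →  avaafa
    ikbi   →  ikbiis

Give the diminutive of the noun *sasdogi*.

sasdogiis

The suffix is conditioned by the last vowel: -is when the last vowel of the stem is a front vowel (*pe*, *woki*, *ikbi*); -afa when the last vowel of the stem is a back vowel (*ho*, *erinu*, *ava*).
Since the last vowel of *sasdogi* is /i/ (a front vowel), it takes -is, giving *sasdogiis*.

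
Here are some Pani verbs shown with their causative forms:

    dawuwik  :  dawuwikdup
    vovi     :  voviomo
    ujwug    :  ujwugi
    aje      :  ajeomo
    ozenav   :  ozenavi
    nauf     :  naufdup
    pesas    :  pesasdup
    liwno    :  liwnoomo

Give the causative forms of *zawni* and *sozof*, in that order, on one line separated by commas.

Looking at the final sound of each stem: -dup when the stem ends in a voiceless consonant (*dawuwik*, *nauf*, *pesas*); -i when the stem ends in a voiced consonant (*ujwug*, *ozenav*); -omo when the stem ends in a vowel (*vovi*, *aje*, *liwno*).
*zawni* — final sound /i/ (a vowel) → -omo → *zawniomo*.
*sozof*: final sound = /f/, a voiceless consonant → -dup → *sozofdup*.

zawniomo, sozofdup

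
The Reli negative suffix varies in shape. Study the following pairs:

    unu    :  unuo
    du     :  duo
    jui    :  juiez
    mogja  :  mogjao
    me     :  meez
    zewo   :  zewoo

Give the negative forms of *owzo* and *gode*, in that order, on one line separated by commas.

The alternation tracks the last vowel of the stem — -ez when the last vowel of the stem is a front vowel (*jui*, *me*); -o when the last vowel of the stem is a back vowel (*unu*, *du*, *mogja*, *zewo*).
*owzo*: last vowel = /o/, a back vowel → -o → *owzoo*.
The last vowel of *gode* is /e/, which is a front vowel, so the suffix is -ez, giving *godeez*.

owzoo, godeez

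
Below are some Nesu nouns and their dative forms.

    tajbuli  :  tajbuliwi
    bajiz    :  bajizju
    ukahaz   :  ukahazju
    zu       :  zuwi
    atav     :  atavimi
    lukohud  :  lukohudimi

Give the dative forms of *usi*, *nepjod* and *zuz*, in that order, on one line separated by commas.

usiwi, nepjodimi, zuzju

Looking at the final sound of each stem: -ju when the stem ends in a sibilant (*bajiz*, *ukahaz*); -imi when the stem ends in a non-sibilant consonant (*atav*, *lukohud*); -wi when the stem ends in a vowel (*tajbuli*, *zu*).
*usi* — final sound /i/ (a vowel) → -wi → *usiwi*.
*nepjod* — final sound /d/ (a non-sibilant consonant) → -imi → *nepjodimi*.
*zuz*: final sound = /z/, a sibilant → -ju → *zuzju*.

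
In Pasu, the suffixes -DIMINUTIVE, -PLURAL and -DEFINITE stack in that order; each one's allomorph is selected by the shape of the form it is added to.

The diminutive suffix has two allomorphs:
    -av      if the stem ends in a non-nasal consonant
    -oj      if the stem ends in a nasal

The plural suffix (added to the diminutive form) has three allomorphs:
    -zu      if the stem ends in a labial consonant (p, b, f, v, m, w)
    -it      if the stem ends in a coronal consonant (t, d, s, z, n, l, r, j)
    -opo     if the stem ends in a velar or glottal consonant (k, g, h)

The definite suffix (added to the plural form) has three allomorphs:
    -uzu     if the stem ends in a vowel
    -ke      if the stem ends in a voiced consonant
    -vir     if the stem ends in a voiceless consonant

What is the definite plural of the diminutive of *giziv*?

gizivavzuuzu

*giziv*: final consonant = /v/, non-nasal → -av → *gizivav*.
The diminutive form *gizivav* — final consonant /v/ (labial) → -zu → *gizivavzu*.
The plural form *gizivavzu*: final sound = /u/, a vowel → -uzu → *gizivavzuuzu*.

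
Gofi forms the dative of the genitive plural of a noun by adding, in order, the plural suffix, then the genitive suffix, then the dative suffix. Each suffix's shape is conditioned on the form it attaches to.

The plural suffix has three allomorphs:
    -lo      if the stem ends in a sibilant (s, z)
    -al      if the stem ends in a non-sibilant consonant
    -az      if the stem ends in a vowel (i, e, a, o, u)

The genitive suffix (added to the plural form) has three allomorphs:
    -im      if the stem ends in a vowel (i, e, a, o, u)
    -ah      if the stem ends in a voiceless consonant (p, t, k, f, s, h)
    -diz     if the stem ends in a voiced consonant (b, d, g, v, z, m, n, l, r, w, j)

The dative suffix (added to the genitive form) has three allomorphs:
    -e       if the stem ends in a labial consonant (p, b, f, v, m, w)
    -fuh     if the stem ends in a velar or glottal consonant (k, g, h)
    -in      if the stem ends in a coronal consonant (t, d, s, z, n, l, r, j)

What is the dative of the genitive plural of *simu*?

The final sound of *simu* is /u/, which is a vowel, so the plural suffix is -az, giving *simuaz*.
The plural form *simuaz*: final sound = /z/, a voiced consonant → -diz → *simuazdiz*.
The final consonant of the genitive form *simuazdiz* is /z/, which is coronal, so the dative suffix is -in, giving *simuazdizin*.

simuazdizin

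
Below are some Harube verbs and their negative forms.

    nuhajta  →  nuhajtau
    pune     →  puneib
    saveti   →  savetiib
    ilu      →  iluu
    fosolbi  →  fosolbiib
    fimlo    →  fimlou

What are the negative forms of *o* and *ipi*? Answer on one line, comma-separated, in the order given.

ou, ipiib

Looking at the last vowel of each stem: -ib when the last vowel of the stem is a front vowel (*pune*, *saveti*, *fosolbi*); -u when the last vowel of the stem is a back vowel (*nuhajta*, *ilu*, *fimlo*).
*o*: last vowel = /o/, a back vowel → -u → *ou*.
The last vowel of *ipi* is /i/, which is a front vowel, so the suffix is -ib, giving *ipiib*.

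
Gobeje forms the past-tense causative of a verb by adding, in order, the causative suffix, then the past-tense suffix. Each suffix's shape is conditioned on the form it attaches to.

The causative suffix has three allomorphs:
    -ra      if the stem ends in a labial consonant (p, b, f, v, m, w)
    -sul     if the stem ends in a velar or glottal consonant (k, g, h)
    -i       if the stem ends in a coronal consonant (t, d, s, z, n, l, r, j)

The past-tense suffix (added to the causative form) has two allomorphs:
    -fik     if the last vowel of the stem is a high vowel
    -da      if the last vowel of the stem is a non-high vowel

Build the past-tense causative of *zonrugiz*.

Since the final consonant of *zonrugiz* is /z/ (coronal), it takes -i, giving *zonrugizi*.
The last vowel of the causative form *zonrugizi* is /i/, which is a high vowel, so the past-tense suffix is -fik, giving *zonrugizifik*.

zonrugizifik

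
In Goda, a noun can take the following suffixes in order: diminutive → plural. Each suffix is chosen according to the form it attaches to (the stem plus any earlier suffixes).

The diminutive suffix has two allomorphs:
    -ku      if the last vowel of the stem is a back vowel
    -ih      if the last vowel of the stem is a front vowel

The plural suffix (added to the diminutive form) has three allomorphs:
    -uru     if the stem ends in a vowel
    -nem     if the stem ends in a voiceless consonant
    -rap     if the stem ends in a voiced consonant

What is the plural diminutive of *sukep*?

sukepihnem

*sukep* — last vowel /e/ (a front vowel) → -ih → *sukepih*.
The diminutive form *sukepih* — final sound /h/ (a voiceless consonant) → -nem → *sukepihnem*.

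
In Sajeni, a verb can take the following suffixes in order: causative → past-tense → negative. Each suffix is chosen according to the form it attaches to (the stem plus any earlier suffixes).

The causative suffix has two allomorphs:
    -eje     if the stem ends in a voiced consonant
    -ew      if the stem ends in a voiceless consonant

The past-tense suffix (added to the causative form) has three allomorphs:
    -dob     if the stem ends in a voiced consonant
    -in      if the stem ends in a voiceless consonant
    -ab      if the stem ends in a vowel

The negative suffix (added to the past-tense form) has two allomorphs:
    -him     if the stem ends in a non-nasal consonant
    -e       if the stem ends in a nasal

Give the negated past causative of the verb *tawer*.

tawerejeabhim

Since the final consonant of *tawer* is /r/ (voiced), it takes -eje, giving *tawereje*.
Since the final sound of the causative form *tawereje* is /e/ (a vowel), it takes -ab, giving *tawerejeab*.
The past-tense form *tawerejeab*: final consonant = /b/, non-nasal → -him → *tawerejeabhim*.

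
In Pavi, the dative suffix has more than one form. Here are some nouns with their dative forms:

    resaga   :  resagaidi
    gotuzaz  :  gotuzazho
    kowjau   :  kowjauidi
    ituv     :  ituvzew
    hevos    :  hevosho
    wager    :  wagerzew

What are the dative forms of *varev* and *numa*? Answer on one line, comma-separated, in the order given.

varevzew, numaidi

The pattern is sibilance of the final sound: -ho when the stem ends in a sibilant (*gotuzaz*, *hevos*); -zew when the stem ends in a non-sibilant consonant (*ituv*, *wager*); -idi when the stem ends in a vowel (*resaga*, *kowjau*).
The final sound of *varev* is /v/, which is a non-sibilant consonant, so the suffix is -zew, giving *varevzew*.
*numa* — final sound /a/ (a vowel) → -idi → *numaidi*.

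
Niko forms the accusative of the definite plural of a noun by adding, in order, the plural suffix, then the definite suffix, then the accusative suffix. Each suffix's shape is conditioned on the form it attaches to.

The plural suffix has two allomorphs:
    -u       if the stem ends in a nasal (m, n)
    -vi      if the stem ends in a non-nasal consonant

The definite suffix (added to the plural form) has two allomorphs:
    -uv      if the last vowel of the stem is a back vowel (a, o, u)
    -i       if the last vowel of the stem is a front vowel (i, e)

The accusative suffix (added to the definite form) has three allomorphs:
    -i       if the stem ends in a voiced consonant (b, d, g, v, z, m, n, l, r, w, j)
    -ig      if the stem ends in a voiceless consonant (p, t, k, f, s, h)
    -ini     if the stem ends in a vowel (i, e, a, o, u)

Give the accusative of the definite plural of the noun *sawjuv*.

sawjuvviiini

*sawjuv* — final consonant /v/ (non-nasal) → -vi → *sawjuvvi*.
The last vowel of the plural form *sawjuvvi* is /i/, which is a front vowel, so the definite suffix is -i, giving *sawjuvvii*.
The definite form *sawjuvvii* — final sound /i/ (a vowel) → -ini → *sawjuvviiini*.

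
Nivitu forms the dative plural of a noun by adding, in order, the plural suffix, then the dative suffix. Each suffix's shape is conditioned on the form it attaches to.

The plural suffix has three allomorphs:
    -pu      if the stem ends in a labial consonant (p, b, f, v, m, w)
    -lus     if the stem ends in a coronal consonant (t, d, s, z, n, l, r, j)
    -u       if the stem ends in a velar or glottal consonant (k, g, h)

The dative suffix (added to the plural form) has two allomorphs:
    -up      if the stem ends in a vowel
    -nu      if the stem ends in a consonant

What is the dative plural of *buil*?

The final consonant of *buil* is /l/, which is coronal, so the plural suffix is -lus, giving *buillus*.
The final sound of the plural form *buillus* is /s/, which is a consonant, so the dative suffix is -nu, giving *buillusnu*.

buillusnu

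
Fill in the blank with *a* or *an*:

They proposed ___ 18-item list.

an

The indefinite article is chosen by the initial *sound* of the following word, not its spelling.
The number *18* is spoken "eighteen", beginning with /ˌeɪˈtiːn/ — a vowel sound.
So the article is *an*: They proposed an 18-item list.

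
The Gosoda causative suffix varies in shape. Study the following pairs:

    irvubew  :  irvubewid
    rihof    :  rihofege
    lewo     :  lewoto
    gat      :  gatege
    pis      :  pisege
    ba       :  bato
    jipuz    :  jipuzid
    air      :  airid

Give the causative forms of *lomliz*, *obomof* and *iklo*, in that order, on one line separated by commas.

The suffix is conditioned by the final sound: -ege when the stem ends in a voiceless consonant (*rihof*, *gat*, *pis*); -id when the stem ends in a voiced consonant (*irvubew*, *jipuz*, *air*); -to when the stem ends in a vowel (*lewo*, *ba*).
*lomliz* — final sound /z/ (a voiced consonant) → -id → *lomlizid*.
*obomof* — final sound /f/ (a voiceless consonant) → -ege → *obomofege*.
*iklo*: final sound = /o/, a vowel → -to → *ikloto*.

lomlizid, obomofege, ikloto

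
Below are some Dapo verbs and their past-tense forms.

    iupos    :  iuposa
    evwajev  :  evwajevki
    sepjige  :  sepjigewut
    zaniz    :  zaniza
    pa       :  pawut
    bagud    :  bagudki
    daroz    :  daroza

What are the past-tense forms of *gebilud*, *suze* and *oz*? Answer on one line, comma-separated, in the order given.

gebiludki, suzewut, oza

The pattern is sibilance of the final sound: -a when the stem ends in a sibilant (*iupos*, *zaniz*, *daroz*); -ki when the stem ends in a non-sibilant consonant (*evwajev*, *bagud*); -wut when the stem ends in a vowel (*sepjige*, *pa*).
The final sound of *gebilud* is /d/, which is a non-sibilant consonant, so the suffix is -ki, giving *gebiludki*.
*suze*: final sound = /e/, a vowel → -wut → *suzewut*.
*oz*: final sound = /z/, a sibilant → -a → *oza*.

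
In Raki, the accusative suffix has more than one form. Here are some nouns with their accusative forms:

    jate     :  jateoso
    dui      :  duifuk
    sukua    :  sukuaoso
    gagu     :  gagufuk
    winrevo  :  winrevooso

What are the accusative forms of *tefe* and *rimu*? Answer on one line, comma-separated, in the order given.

tefeoso, rimufuk

The suffix is conditioned by the last vowel: -fuk when the last vowel of the stem is a high vowel (*dui*, *gagu*); -oso when the last vowel of the stem is a non-high vowel (*jate*, *sukua*, *winrevo*).
Since the last vowel of *tefe* is /e/ (a non-high vowel), it takes -oso, giving *tefeoso*.
Since the last vowel of *rimu* is /u/ (a high vowel), it takes -fuk, giving *rimufuk*.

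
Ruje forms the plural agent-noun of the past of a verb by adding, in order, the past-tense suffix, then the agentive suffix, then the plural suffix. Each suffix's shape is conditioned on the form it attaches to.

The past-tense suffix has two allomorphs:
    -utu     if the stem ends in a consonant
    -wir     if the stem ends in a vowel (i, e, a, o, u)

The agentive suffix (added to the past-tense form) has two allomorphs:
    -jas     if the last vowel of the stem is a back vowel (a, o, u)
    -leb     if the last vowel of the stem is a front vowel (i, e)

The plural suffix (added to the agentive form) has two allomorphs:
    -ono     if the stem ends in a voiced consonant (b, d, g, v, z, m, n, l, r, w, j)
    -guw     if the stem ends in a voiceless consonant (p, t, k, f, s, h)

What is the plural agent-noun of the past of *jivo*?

*jivo* — final sound /o/ (a vowel) → -wir → *jivowir*.
The past-tense form *jivowir* — last vowel /i/ (a front vowel) → -leb → *jivowirleb*.
The final consonant of the agentive form *jivowirleb* is /b/, which is voiced, so the plural suffix is -ono, giving *jivowirlebono*.

jivowirlebono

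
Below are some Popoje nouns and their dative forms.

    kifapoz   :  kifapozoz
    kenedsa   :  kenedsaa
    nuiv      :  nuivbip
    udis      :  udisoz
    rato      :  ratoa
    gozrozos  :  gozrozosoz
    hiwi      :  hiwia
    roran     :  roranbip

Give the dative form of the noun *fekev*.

fekevbip

The suffix is conditioned by the final sound: -oz when the stem ends in a sibilant (*kifapoz*, *udis*, *gozrozos*); -bip when the stem ends in a non-sibilant consonant (*nuiv*, *roran*); -a when the stem ends in a vowel (*kenedsa*, *rato*, *hiwi*).
Since the final sound of *fekev* is /v/ (a non-sibilant consonant), it takes -bip, giving *fekevbip*.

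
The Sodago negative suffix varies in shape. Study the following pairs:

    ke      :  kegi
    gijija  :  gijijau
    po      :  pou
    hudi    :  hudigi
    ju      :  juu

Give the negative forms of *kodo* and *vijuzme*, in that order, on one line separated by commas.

kodou, vijuzmegi

The pattern is front/back vowel harmony: -gi when the last vowel of the stem is a front vowel (*ke*, *hudi*); -u when the last vowel of the stem is a back vowel (*gijija*, *po*, *ju*).
The last vowel of *kodo* is /o/, which is a back vowel, so the suffix is -u, giving *kodou*.
*vijuzme* — last vowel /e/ (a front vowel) → -gi → *vijuzmegi*.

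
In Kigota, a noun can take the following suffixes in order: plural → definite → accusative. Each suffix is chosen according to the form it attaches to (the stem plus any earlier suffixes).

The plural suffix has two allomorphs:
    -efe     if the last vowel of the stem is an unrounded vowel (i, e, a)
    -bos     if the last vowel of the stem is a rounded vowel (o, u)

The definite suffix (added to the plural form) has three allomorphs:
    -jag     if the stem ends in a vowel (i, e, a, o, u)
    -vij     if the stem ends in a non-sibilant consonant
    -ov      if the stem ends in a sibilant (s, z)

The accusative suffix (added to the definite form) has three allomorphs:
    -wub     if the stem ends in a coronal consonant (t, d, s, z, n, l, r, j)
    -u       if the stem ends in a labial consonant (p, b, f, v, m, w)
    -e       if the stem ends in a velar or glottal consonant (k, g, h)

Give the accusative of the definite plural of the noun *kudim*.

kudimefejage

The last vowel of *kudim* is /i/, which is an unrounded vowel, so the plural suffix is -efe, giving *kudimefe*.
The plural form *kudimefe* — final sound /e/ (a vowel) → -jag → *kudimefejag*.
The definite form *kudimefejag* — final consonant /g/ (velar/glottal) → -e → *kudimefejage*.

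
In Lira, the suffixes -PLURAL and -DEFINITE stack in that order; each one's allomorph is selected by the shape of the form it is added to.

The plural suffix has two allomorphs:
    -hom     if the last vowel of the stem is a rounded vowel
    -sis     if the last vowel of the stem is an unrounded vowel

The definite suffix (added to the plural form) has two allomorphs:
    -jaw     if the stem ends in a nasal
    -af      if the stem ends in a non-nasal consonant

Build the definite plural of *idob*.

The last vowel of *idob* is /o/, which is a rounded vowel, so the plural suffix is -hom, giving *idobhom*.
Since the final consonant of the plural form *idobhom* is /m/ (a nasal), it takes -jaw, giving *idobhomjaw*.

idobhomjaw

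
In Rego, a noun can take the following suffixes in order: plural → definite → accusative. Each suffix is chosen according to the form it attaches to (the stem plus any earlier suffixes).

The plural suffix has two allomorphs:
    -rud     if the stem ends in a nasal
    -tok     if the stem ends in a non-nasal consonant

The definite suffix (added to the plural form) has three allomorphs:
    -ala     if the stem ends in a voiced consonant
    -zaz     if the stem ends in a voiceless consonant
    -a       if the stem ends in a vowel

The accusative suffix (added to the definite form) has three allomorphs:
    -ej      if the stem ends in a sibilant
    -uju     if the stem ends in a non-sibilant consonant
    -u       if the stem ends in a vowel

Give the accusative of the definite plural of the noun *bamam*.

bamamrudalau

*bamam* — final consonant /m/ (a nasal) → -rud → *bamamrud*.
The plural form *bamamrud* — final sound /d/ (a voiced consonant) → -ala → *bamamrudala*.
The definite form *bamamrudala* — final sound /a/ (a vowel) → -u → *bamamrudalau*.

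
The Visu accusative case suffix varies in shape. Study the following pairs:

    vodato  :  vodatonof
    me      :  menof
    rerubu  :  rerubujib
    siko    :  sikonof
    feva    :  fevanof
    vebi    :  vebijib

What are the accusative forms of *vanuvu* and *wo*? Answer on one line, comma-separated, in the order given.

The alternation tracks the last vowel of the stem — -jib when the last vowel of the stem is a high vowel (*rerubu*, *vebi*); -nof when the last vowel of the stem is a non-high vowel (*vodato*, *me*, *siko*, *feva*).
The last vowel of *vanuvu* is /u/, which is a high vowel, so the suffix is -jib, giving *vanuvujib*.
The last vowel of *wo* is /o/, which is a non-high vowel, so the suffix is -nof, giving *wonof*.

vanuvujib, wonof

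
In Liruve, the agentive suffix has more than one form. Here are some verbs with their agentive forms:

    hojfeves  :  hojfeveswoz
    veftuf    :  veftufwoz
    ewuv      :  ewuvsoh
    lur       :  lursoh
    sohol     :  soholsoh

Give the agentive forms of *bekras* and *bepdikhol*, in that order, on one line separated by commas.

The pattern is voicing of the final consonant: -woz when the stem ends in a voiceless consonant (*hojfeves*, *veftuf*); -soh when the stem ends in a voiced consonant (*ewuv*, *lur*, *sohol*).
The final consonant of *bekras* is /s/, which is voiceless, so the suffix is -woz, giving *bekraswoz*.
*bepdikhol* — final consonant /l/ (voiced) → -soh → *bepdikholsoh*.

bekraswoz, bepdikholsoh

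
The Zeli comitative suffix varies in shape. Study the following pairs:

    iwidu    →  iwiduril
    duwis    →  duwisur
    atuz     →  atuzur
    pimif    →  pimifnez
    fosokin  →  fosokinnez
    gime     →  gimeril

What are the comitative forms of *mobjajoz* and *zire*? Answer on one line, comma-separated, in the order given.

The pattern is sibilance of the final sound: -ur when the stem ends in a sibilant (*duwis*, *atuz*); -nez when the stem ends in a non-sibilant consonant (*pimif*, *fosokin*); -ril when the stem ends in a vowel (*iwidu*, *gime*).
*mobjajoz*: final sound = /z/, a sibilant → -ur → *mobjajozur*.
*zire* — final sound /e/ (a vowel) → -ril → *zireril*.

mobjajozur, zireril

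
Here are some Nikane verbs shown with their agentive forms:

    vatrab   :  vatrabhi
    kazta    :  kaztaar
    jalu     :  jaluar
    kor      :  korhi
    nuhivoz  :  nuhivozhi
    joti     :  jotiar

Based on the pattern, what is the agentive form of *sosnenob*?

The alternation tracks the final sound of the stem — -hi when the stem ends in a consonant (*vatrab*, *kor*, *nuhivoz*); -ar when the stem ends in a vowel (*kazta*, *jalu*, *joti*).
*sosnenob* — final sound /b/ (a consonant) → -hi → *sosnenobhi*.

sosnenobhi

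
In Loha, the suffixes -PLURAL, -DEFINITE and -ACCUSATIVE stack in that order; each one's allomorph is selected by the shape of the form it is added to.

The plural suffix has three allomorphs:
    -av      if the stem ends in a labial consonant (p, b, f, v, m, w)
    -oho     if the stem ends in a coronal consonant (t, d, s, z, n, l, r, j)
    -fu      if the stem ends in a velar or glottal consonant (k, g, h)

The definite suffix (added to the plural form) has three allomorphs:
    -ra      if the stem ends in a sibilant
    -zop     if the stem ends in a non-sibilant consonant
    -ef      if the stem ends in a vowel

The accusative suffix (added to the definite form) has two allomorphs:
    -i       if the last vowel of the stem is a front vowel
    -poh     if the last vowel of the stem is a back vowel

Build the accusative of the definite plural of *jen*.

jenohoefi

*jen* — final consonant /n/ (coronal) → -oho → *jenoho*.
Since the final sound of the plural form *jenoho* is /o/ (a vowel), it takes -ef, giving *jenohoef*.
The definite form *jenohoef* — last vowel /e/ (a front vowel) → -i → *jenohoefi*.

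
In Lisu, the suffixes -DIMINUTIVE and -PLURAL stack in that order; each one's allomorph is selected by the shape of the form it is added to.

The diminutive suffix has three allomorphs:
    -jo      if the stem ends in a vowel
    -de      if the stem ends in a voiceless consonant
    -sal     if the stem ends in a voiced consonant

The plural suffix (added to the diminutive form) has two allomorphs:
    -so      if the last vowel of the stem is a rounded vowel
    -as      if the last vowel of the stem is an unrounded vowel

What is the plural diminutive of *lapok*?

Since the final sound of *lapok* is /k/ (a voiceless consonant), it takes -de, giving *lapokde*.
The diminutive form *lapokde*: last vowel = /e/, an unrounded vowel → -as → *lapokdeas*.

lapokdeas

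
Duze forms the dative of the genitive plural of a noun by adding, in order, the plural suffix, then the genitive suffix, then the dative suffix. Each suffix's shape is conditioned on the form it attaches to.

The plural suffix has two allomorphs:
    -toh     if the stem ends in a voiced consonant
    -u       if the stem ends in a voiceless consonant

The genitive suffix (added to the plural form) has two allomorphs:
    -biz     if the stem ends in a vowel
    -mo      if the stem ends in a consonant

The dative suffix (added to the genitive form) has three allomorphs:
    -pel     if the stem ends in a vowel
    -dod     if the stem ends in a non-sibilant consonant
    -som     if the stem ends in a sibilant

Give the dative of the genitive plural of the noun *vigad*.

Since the final consonant of *vigad* is /d/ (voiced), it takes -toh, giving *vigadtoh*.
The plural form *vigadtoh*: final sound = /h/, a consonant → -mo → *vigadtohmo*.
The genitive form *vigadtohmo*: final sound = /o/, a vowel → -pel → *vigadtohmopel*.

vigadtohmopel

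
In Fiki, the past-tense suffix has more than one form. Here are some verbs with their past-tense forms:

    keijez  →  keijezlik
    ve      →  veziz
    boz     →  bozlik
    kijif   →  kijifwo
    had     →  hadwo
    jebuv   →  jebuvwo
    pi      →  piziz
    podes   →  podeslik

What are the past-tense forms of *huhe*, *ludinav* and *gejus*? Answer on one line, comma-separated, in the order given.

huheziz, ludinavwo, gejuslik

Looking at the final sound of each stem: -lik when the stem ends in a sibilant (*keijez*, *boz*, *podes*); -wo when the stem ends in a non-sibilant consonant (*kijif*, *had*, *jebuv*); -ziz when the stem ends in a vowel (*ve*, *pi*).
The final sound of *huhe* is /e/, which is a vowel, so the suffix is -ziz, giving *huheziz*.
*ludinav* — final sound /v/ (a non-sibilant consonant) → -wo → *ludinavwo*.
*gejus* — final sound /s/ (a sibilant) → -lik → *gejuslik*.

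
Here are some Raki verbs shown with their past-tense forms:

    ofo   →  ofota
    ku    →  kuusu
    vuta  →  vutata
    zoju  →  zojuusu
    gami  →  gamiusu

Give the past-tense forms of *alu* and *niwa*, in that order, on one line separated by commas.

aluusu, niwata

The pattern is height harmony: -usu when the last vowel of the stem is a high vowel (*ku*, *zoju*, *gami*); -ta when the last vowel of the stem is a non-high vowel (*ofo*, *vuta*).
*alu*: last vowel = /u/, a high vowel → -usu → *aluusu*.
The last vowel of *niwa* is /a/, which is a non-high vowel, so the suffix is -ta, giving *niwata*.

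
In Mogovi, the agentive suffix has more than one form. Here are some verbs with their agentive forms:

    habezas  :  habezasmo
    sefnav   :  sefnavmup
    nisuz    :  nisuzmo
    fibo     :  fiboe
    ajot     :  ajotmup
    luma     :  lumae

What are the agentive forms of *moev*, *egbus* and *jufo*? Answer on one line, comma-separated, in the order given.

The alternation tracks the final sound of the stem — -mo when the stem ends in a sibilant (*habezas*, *nisuz*); -mup when the stem ends in a non-sibilant consonant (*sefnav*, *ajot*); -e when the stem ends in a vowel (*fibo*, *luma*).
The final sound of *moev* is /v/, which is a non-sibilant consonant, so the suffix is -mup, giving *moevmup*.
*egbus*: final sound = /s/, a sibilant → -mo → *egbusmo*.
*jufo* — final sound /o/ (a vowel) → -e → *jufoe*.

moevmup, egbusmo, jufoe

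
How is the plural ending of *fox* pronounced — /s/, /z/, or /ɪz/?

The stem *fox* ends in a sibilant (/s, z, ʃ, ʒ, tʃ, dʒ/).
The plural suffix surfaces as /ɪz/ after sibilants, /s/ after other voiceless consonants, and /z/ after other voiced sounds.
So the plural -s on *fox* is pronounced /ɪz/.

/ɪz/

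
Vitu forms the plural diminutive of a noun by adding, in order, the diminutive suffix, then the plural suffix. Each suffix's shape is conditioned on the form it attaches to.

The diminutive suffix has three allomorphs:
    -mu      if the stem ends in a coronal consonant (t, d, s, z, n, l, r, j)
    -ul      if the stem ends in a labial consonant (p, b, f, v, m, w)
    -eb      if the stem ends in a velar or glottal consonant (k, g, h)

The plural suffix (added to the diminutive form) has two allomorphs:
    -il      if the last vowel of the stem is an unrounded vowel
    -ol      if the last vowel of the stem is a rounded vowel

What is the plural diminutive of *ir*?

Since the final consonant of *ir* is /r/ (coronal), it takes -mu, giving *irmu*.
Since the last vowel of the diminutive form *irmu* is /u/ (a rounded vowel), it takes -ol, giving *irmuol*.

irmuol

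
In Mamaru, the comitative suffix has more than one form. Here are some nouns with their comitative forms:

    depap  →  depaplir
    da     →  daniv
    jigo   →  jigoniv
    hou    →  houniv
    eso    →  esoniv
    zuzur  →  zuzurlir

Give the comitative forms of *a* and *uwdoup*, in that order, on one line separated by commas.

The suffix is conditioned by the final sound: -lir when the stem ends in a consonant (*depap*, *zuzur*); -niv when the stem ends in a vowel (*da*, *jigo*, *hou*, *eso*).
*a* — final sound /a/ (a vowel) → -niv → *aniv*.
Since the final sound of *uwdoup* is /p/ (a consonant), it takes -lir, giving *uwdouplir*.

aniv, uwdouplir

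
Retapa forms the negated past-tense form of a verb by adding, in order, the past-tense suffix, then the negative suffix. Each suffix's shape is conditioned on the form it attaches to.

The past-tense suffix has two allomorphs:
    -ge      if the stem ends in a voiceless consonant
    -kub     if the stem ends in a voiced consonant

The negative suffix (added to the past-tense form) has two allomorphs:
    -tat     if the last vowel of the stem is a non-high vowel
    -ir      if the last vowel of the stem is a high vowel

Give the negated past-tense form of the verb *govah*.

Since the final consonant of *govah* is /h/ (voiceless), it takes -ge, giving *govahge*.
The past-tense form *govahge* — last vowel /e/ (a non-high vowel) → -tat → *govahgetat*.

govahgetat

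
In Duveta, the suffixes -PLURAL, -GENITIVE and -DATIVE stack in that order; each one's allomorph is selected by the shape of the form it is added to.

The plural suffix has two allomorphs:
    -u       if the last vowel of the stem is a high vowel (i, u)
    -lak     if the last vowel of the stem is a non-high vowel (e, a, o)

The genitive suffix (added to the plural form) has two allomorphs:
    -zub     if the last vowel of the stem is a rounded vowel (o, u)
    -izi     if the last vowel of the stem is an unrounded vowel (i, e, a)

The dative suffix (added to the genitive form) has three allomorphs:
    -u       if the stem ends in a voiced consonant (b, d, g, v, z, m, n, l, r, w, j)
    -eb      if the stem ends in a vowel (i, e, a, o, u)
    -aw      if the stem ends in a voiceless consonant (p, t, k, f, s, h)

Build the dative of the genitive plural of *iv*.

*iv*: last vowel = /i/, a high vowel → -u → *ivu*.
The plural form *ivu*: last vowel = /u/, a rounded vowel → -zub → *ivuzub*.
Since the final sound of the genitive form *ivuzub* is /b/ (a voiced consonant), it takes -u, giving *ivuzubu*.

ivuzubu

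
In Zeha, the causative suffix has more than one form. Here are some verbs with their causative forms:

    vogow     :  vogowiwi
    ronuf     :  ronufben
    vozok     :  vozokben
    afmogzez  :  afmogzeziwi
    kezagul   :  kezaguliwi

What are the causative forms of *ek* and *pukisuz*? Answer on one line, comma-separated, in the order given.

ekben, pukisuziwi

The alternation tracks the final consonant of the stem — -ben when the stem ends in a voiceless consonant (*ronuf*, *vozok*); -iwi when the stem ends in a voiced consonant (*vogow*, *afmogzez*, *kezagul*).
*ek* — final consonant /k/ (voiceless) → -ben → *ekben*.
Since the final consonant of *pukisuz* is /z/ (voiced), it takes -iwi, giving *pukisuziwi*.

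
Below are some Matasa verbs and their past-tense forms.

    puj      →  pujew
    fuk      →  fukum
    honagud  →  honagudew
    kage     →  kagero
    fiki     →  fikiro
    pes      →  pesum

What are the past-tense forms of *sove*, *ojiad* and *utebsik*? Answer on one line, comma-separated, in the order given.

sovero, ojiadew, utebsikum

The suffix is conditioned by the final sound: -um when the stem ends in a voiceless consonant (*fuk*, *pes*); -ew when the stem ends in a voiced consonant (*puj*, *honagud*); -ro when the stem ends in a vowel (*kage*, *fiki*).
The final sound of *sove* is /e/, which is a vowel, so the suffix is -ro, giving *sovero*.
Since the final sound of *ojiad* is /d/ (a voiced consonant), it takes -ew, giving *ojiadew*.
*utebsik* — final sound /k/ (a voiceless consonant) → -um → *utebsikum*.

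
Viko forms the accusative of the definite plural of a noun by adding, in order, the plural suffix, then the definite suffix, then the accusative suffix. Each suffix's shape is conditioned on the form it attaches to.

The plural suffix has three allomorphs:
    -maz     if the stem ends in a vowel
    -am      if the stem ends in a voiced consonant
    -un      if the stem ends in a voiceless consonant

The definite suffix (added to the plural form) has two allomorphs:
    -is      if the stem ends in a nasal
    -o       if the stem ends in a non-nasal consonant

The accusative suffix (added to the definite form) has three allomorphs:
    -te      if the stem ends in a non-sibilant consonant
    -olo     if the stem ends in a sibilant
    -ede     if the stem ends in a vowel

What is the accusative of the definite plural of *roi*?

roimazoede

The final sound of *roi* is /i/, which is a vowel, so the plural suffix is -maz, giving *roimaz*.
The plural form *roimaz*: final consonant = /z/, non-nasal → -o → *roimazo*.
The final sound of the definite form *roimazo* is /o/, which is a vowel, so the accusative suffix is -ede, giving *roimazoede*.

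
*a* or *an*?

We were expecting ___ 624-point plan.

The indefinite article is chosen by the initial *sound* of the following word, not its spelling.
The number *624* is spoken "six hundred …", beginning with /sɪks/ — a consonant sound.
So the article is *a*: We were expecting a 624-point plan.

a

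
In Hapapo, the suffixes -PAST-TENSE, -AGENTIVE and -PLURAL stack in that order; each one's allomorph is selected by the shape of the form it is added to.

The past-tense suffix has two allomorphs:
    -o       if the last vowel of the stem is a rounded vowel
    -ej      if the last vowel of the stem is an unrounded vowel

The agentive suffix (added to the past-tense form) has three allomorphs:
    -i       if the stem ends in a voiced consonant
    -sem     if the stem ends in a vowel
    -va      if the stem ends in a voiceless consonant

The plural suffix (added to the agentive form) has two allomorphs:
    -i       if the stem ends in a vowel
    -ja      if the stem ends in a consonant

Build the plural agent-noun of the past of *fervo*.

*fervo*: last vowel = /o/, a rounded vowel → -o → *fervoo*.
The past-tense form *fervoo* — final sound /o/ (a vowel) → -sem → *fervoosem*.
The final sound of the agentive form *fervoosem* is /m/, which is a consonant, so the plural suffix is -ja, giving *fervoosemja*.

fervoosemja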